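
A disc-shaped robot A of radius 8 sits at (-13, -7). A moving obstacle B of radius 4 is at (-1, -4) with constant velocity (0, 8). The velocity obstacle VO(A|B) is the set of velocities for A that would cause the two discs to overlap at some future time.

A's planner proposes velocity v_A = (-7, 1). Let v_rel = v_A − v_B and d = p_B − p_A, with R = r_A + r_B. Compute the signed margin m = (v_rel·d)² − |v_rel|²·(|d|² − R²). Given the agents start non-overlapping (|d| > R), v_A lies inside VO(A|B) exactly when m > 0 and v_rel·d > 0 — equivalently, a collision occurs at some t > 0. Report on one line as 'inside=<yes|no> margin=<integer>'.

d = (12, 3),  |d|² = 153;  R = 8+4 = 12,  c = 153−12² = 9
v_rel = (-7, -7),  |v_rel|² = 98;  v_rel·d = (-7)·(12) + (-7)·(3) = -105
98·t² + 210·t + 9 = 0  ⇒  m = (-105)² − 98·9 = 10143
m = 10143 > 0,  v_rel·d = -105 < 0  ⇒  outside

inside=no margin=10143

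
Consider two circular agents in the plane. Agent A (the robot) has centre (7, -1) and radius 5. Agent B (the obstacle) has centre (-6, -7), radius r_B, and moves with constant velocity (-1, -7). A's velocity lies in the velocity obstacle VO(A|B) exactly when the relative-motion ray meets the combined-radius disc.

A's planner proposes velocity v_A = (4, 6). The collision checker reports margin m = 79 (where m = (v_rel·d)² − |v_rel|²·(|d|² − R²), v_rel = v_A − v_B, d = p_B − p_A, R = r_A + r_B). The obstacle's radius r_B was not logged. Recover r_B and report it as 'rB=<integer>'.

m = 79
d = (-13, -6);  v_rel = (5, 13),  |v_rel|² = 194
v_rel×d = (5)·(-6) − (13)·(-13) = 139
since m = R²·194 − 139²:  R² = (19321 + 79) / 194 = 100
R = √100 = 10  ⇒  r_B = 10 − 5 = 5

rB=5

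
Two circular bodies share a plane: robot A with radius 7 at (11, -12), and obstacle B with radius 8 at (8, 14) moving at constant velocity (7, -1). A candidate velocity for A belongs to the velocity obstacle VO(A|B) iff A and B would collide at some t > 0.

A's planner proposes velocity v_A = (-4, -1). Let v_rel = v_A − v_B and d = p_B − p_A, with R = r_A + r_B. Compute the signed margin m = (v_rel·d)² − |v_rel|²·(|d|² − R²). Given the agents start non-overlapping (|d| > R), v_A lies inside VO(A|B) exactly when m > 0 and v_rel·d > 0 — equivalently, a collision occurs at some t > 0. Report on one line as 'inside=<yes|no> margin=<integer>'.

d = (-3, 26),  |d|² = 685;  R = 7+8 = 15,  c = 685−15² = 460
v_rel = (-11, 0),  |v_rel|² = 121;  v_rel·d = (-11)·(-3) + (0)·(26) = 33
121·t² − 66·t + 460 = 0  ⇒  m = 33² − 121·460 = -54571
m = -54571 < 0,  v_rel·d = 33 > 0  ⇒  outside

inside=no margin=-54571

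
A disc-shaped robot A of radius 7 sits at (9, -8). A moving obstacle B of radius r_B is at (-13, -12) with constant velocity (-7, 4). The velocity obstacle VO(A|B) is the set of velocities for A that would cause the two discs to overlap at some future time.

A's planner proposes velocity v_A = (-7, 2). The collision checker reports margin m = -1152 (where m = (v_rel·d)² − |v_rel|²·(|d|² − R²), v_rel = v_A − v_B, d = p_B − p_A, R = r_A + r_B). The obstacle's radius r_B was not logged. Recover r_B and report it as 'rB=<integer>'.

m = -1152
d = (-22, -4);  v_rel = (0, -2),  |v_rel|² = 4
v_rel×d = (0)·(-4) − (-2)·(-22) = -44
since m = R²·4 − (-44)²:  R² = (1936 + -1152) / 4 = 196
R = √196 = 14  ⇒  r_B = 14 − 7 = 7

rB=7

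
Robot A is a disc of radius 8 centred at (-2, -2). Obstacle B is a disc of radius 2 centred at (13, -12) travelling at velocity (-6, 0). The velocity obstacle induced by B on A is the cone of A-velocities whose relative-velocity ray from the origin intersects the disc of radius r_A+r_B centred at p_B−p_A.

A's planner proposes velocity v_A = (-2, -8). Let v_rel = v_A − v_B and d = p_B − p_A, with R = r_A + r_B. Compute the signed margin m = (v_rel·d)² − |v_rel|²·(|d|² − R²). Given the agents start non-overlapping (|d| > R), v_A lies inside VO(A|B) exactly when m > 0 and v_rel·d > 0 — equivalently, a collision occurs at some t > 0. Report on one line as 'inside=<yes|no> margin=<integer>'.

d = (15, -10),  |d|² = 325;  R = 8+2 = 10,  c = 325−10² = 225
v_rel = (4, -8),  |v_rel|² = 80;  v_rel·d = (4)·(15) + (-8)·(-10) = 140
80·t² − 280·t + 225 = 0  ⇒  m = 140² − 80·225 = 1600
m = 1600 > 0,  v_rel·d = 140 > 0  ⇒  inside

inside=yes margin=1600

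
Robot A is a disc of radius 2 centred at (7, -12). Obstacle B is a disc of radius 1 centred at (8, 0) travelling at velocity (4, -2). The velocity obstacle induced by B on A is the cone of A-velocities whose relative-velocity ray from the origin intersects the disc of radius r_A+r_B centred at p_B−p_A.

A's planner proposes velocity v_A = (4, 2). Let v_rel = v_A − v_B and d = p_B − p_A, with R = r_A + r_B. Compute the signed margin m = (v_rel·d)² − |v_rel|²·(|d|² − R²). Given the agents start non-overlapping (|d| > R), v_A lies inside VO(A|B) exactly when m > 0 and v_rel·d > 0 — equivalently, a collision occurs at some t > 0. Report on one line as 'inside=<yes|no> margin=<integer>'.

d = (1, 12),  |d|² = 145;  R = 2+1 = 3,  c = 145−3² = 136
v_rel = (0, 4),  |v_rel|² = 16;  v_rel·d = (0)·(1) + (4)·(12) = 48
16·t² − 96·t + 136 = 0  ⇒  m = 48² − 16·136 = 128
m = 128 > 0,  v_rel·d = 48 > 0  ⇒  inside

inside=yes margin=128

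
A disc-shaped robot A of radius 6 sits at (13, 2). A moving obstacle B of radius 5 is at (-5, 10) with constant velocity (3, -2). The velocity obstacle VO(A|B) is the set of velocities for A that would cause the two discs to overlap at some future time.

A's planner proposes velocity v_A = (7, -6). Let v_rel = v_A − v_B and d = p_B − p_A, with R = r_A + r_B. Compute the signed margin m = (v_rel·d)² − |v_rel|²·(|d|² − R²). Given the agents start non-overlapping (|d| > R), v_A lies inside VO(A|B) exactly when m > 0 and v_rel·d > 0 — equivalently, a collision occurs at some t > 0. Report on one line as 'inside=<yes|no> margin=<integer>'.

d = (-18, 8),  |d|² = 388;  R = 6+5 = 11,  c = 388−11² = 267
v_rel = (4, -4),  |v_rel|² = 32;  v_rel·d = (4)·(-18) + (-4)·(8) = -104
32·t² + 208·t + 267 = 0  ⇒  m = (-104)² − 32·267 = 2272
m = 2272 > 0,  v_rel·d = -104 < 0  ⇒  outside

inside=no margin=2272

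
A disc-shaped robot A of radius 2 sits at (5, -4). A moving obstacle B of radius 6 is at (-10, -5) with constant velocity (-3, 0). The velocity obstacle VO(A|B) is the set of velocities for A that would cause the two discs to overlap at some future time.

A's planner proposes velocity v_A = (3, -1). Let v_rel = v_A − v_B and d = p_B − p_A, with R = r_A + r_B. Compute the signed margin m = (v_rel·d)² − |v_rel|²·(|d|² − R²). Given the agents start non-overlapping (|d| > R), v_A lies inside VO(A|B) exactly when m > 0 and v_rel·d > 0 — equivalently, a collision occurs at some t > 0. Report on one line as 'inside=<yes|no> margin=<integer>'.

d = (-15, -1),  |d|² = 226;  R = 2+6 = 8,  c = 226−8² = 162
v_rel = (6, -1),  |v_rel|² = 37;  v_rel·d = (6)·(-15) + (-1)·(-1) = -89
37·t² + 178·t + 162 = 0  ⇒  m = (-89)² − 37·162 = 1927
m = 1927 > 0,  v_rel·d = -89 < 0  ⇒  outside

inside=no margin=1927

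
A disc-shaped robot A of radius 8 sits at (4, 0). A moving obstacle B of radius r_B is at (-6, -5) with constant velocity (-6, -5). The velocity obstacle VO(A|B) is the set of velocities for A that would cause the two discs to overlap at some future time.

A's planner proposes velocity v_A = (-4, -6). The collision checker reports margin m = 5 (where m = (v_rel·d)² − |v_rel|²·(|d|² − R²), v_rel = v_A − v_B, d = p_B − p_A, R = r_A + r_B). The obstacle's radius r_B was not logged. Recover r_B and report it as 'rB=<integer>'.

m = 5
d = (-10, -5);  v_rel = (2, -1),  |v_rel|² = 5
v_rel×d = (2)·(-5) − (-1)·(-10) = -20
since m = R²·5 − (-20)²:  R² = (400 + 5) / 5 = 81
R = √81 = 9  ⇒  r_B = 9 − 8 = 1

rB=1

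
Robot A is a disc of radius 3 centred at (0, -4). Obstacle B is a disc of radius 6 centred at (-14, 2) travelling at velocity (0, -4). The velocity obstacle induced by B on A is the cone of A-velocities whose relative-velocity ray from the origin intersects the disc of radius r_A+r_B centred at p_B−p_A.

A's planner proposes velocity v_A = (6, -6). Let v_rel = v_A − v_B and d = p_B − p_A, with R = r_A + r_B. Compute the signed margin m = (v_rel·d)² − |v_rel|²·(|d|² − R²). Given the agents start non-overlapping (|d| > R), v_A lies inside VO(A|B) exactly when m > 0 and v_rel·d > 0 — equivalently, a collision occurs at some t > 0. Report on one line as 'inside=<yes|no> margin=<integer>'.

d = (-14, 6),  |d|² = 232;  R = 3+6 = 9,  c = 232−9² = 151
v_rel = (6, -2),  |v_rel|² = 40;  v_rel·d = (6)·(-14) + (-2)·(6) = -96
40·t² + 192·t + 151 = 0  ⇒  m = (-96)² − 40·151 = 3176
m = 3176 > 0,  v_rel·d = -96 < 0  ⇒  outside

inside=no margin=3176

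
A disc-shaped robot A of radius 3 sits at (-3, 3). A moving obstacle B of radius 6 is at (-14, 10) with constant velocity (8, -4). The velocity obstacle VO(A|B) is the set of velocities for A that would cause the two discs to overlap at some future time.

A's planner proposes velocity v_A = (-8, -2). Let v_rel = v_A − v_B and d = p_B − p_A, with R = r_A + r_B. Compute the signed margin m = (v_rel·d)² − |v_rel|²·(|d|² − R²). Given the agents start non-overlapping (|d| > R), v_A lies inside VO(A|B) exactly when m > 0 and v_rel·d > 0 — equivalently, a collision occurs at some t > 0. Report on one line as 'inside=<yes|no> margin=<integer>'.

d = (-11, 7),  |d|² = 170;  R = 3+6 = 9,  c = 170−9² = 89
v_rel = (-16, 2),  |v_rel|² = 260;  v_rel·d = (-16)·(-11) + (2)·(7) = 190
260·t² − 380·t + 89 = 0  ⇒  m = 190² − 260·89 = 12960
m = 12960 > 0,  v_rel·d = 190 > 0  ⇒  inside

inside=yes margin=12960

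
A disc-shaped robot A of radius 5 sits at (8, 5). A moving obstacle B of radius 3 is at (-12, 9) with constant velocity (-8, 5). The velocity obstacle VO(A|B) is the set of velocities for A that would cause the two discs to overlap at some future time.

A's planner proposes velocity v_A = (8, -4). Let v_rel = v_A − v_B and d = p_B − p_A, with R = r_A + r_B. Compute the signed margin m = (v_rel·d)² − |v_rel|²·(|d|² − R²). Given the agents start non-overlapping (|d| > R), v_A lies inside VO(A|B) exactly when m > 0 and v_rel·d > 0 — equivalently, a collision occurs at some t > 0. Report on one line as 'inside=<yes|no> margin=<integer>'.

d = (-20, 4),  |d|² = 416;  R = 5+3 = 8,  c = 416−8² = 352
v_rel = (16, -9),  |v_rel|² = 337;  v_rel·d = (16)·(-20) + (-9)·(4) = -356
337·t² + 712·t + 352 = 0  ⇒  m = (-356)² − 337·352 = 8112
m = 8112 > 0,  v_rel·d = -356 < 0  ⇒  outside

inside=no margin=8112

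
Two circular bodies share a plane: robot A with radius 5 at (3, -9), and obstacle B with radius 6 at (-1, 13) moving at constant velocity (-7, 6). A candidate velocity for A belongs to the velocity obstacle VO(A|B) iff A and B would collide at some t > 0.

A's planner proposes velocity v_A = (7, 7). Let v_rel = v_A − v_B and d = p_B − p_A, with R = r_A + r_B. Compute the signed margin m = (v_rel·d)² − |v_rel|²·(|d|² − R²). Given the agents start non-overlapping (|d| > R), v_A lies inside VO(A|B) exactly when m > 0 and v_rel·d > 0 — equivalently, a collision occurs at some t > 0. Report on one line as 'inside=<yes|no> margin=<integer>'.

d = (-4, 22),  |d|² = 500;  R = 5+6 = 11,  c = 500−11² = 379
v_rel = (14, 1),  |v_rel|² = 197;  v_rel·d = (14)·(-4) + (1)·(22) = -34
197·t² + 68·t + 379 = 0  ⇒  m = (-34)² − 197·379 = -73507
m = -73507 < 0,  v_rel·d = -34 < 0  ⇒  outside

inside=no margin=-73507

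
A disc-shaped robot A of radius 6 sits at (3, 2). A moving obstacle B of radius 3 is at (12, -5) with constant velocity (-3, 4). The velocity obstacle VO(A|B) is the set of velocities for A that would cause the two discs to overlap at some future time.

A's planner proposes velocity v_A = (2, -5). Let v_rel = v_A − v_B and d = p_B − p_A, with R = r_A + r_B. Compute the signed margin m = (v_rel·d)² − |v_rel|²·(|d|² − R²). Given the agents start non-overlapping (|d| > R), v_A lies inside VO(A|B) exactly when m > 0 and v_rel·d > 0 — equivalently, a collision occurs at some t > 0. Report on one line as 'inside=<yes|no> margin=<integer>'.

d = (9, -7),  |d|² = 130;  R = 6+3 = 9,  c = 130−9² = 49
v_rel = (5, -9),  |v_rel|² = 106;  v_rel·d = (5)·(9) + (-9)·(-7) = 108
106·t² − 216·t + 49 = 0  ⇒  m = 108² − 106·49 = 6470
m = 6470 > 0,  v_rel·d = 108 > 0  ⇒  inside

inside=yes margin=6470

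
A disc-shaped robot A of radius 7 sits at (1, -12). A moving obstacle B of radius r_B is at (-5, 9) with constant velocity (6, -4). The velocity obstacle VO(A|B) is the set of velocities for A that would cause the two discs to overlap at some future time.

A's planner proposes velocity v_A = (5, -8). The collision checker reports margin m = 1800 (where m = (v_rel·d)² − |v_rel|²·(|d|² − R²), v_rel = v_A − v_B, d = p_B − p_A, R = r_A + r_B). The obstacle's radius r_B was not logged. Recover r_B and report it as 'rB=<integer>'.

m = 1800
d = (-6, 21);  v_rel = (-1, -4),  |v_rel|² = 17
v_rel×d = (-1)·(21) − (-4)·(-6) = -45
since m = R²·17 − (-45)²:  R² = (2025 + 1800) / 17 = 225
R = √225 = 15  ⇒  r_B = 15 − 7 = 8

rB=8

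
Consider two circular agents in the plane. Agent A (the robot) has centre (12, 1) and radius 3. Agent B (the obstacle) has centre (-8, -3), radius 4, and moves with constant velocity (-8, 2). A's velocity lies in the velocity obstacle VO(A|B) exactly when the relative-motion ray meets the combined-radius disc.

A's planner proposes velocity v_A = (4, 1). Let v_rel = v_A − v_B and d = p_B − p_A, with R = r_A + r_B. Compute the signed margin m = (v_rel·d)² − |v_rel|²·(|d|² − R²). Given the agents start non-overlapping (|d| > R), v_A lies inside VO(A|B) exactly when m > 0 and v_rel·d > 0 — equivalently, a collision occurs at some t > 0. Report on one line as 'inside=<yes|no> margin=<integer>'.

d = (-20, -4),  |d|² = 416;  R = 3+4 = 7,  c = 416−7² = 367
v_rel = (12, -1),  |v_rel|² = 145;  v_rel·d = (12)·(-20) + (-1)·(-4) = -236
145·t² + 472·t + 367 = 0  ⇒  m = (-236)² − 145·367 = 2481
m = 2481 > 0,  v_rel·d = -236 < 0  ⇒  outside

inside=no margin=2481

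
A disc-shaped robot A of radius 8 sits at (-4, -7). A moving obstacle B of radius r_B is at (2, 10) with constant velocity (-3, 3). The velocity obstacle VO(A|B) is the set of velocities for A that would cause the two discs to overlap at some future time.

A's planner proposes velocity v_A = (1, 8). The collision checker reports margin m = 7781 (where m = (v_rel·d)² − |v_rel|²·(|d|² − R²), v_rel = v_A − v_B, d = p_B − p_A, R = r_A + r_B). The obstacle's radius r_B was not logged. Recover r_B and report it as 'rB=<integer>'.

m = 7781
d = (6, 17);  v_rel = (4, 5),  |v_rel|² = 41
v_rel×d = (4)·(17) − (5)·(6) = 38
since m = R²·41 − 38²:  R² = (1444 + 7781) / 41 = 225
R = √225 = 15  ⇒  r_B = 15 − 8 = 7

rB=7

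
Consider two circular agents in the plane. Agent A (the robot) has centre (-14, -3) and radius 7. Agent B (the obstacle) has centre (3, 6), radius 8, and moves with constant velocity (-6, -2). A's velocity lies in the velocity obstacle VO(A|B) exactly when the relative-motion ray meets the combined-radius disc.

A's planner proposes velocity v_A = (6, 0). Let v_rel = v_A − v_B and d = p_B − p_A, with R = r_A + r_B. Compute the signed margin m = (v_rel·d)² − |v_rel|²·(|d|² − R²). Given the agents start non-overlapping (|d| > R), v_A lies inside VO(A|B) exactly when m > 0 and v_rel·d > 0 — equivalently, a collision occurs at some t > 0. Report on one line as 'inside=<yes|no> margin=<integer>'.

d = (17, 9),  |d|² = 370;  R = 7+8 = 15,  c = 370−15² = 145
v_rel = (12, 2),  |v_rel|² = 148;  v_rel·d = (12)·(17) + (2)·(9) = 222
148·t² − 444·t + 145 = 0  ⇒  m = 222² − 148·145 = 27824
m = 27824 > 0,  v_rel·d = 222 > 0  ⇒  inside

inside=yes margin=27824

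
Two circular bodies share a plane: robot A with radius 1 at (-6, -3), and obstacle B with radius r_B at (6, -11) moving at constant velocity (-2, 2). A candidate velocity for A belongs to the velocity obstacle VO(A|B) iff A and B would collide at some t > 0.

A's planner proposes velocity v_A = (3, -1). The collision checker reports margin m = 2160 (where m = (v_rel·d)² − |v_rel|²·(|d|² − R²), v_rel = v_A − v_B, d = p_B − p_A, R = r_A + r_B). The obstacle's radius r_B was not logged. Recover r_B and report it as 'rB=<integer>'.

m = 2160
d = (12, -8);  v_rel = (5, -3),  |v_rel|² = 34
v_rel×d = (5)·(-8) − (-3)·(12) = -4
since m = R²·34 − (-4)²:  R² = (16 + 2160) / 34 = 64
R = √64 = 8  ⇒  r_B = 8 − 1 = 7

rB=7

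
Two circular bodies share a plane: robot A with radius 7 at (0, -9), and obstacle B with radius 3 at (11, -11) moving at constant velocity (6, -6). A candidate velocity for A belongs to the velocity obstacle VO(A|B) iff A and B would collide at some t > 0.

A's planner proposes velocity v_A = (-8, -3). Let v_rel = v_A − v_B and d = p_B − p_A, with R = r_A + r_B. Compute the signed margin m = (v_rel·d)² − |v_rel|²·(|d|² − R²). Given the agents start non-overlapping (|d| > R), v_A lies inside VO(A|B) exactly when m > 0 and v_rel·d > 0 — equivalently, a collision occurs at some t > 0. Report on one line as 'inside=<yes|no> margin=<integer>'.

d = (11, -2),  |d|² = 125;  R = 7+3 = 10,  c = 125−10² = 25
v_rel = (-14, 3),  |v_rel|² = 205;  v_rel·d = (-14)·(11) + (3)·(-2) = -160
205·t² + 320·t + 25 = 0  ⇒  m = (-160)² − 205·25 = 20475
m = 20475 > 0,  v_rel·d = -160 < 0  ⇒  outside

inside=no margin=20475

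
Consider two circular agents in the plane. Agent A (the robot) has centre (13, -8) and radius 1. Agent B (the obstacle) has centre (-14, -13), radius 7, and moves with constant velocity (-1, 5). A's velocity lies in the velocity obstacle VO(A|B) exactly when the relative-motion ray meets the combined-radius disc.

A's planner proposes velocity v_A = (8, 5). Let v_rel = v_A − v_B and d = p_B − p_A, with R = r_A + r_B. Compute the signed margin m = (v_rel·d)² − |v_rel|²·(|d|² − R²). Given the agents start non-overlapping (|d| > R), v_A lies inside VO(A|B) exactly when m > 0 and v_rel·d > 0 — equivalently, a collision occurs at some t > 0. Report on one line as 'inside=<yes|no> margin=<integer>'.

d = (-27, -5),  |d|² = 754;  R = 1+7 = 8,  c = 754−8² = 690
v_rel = (9, 0),  |v_rel|² = 81;  v_rel·d = (9)·(-27) + (0)·(-5) = -243
81·t² + 486·t + 690 = 0  ⇒  m = (-243)² − 81·690 = 3159
m = 3159 > 0,  v_rel·d = -243 < 0  ⇒  outside

inside=no margin=3159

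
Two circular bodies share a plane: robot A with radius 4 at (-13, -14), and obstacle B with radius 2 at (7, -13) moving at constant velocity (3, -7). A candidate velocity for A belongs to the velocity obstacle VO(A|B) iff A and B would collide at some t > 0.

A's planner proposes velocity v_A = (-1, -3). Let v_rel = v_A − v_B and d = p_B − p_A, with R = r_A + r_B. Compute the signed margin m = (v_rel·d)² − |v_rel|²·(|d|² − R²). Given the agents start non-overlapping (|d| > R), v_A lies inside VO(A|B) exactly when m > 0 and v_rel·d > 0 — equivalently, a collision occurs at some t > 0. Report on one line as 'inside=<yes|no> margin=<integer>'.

d = (20, 1),  |d|² = 401;  R = 4+2 = 6,  c = 401−6² = 365
v_rel = (-4, 4),  |v_rel|² = 32;  v_rel·d = (-4)·(20) + (4)·(1) = -76
32·t² + 152·t + 365 = 0  ⇒  m = (-76)² − 32·365 = -5904
m = -5904 < 0,  v_rel·d = -76 < 0  ⇒  outside

inside=no margin=-5904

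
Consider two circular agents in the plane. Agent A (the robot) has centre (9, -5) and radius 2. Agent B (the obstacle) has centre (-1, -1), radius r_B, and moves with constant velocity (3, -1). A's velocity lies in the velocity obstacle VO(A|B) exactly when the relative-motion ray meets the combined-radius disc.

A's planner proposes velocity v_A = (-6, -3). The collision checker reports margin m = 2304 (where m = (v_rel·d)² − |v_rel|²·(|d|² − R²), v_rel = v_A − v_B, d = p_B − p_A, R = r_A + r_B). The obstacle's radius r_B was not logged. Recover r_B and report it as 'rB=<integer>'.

m = 2304
d = (-10, 4);  v_rel = (-9, -2),  |v_rel|² = 85
v_rel×d = (-9)·(4) − (-2)·(-10) = -56
since m = R²·85 − (-56)²:  R² = (3136 + 2304) / 85 = 64
R = √64 = 8  ⇒  r_B = 8 − 2 = 6

rB=6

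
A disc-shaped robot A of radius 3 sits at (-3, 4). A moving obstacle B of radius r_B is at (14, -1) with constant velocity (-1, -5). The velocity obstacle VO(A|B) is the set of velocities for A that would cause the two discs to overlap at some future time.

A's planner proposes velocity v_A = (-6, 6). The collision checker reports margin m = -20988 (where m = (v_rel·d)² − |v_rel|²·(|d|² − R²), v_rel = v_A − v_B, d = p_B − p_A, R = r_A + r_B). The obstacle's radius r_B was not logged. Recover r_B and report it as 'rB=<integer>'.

m = -20988
d = (17, -5);  v_rel = (-5, 11),  |v_rel|² = 146
v_rel×d = (-5)·(-5) − (11)·(17) = -162
since m = R²·146 − (-162)²:  R² = (26244 + -20988) / 146 = 36
R = √36 = 6  ⇒  r_B = 6 − 3 = 3

rB=3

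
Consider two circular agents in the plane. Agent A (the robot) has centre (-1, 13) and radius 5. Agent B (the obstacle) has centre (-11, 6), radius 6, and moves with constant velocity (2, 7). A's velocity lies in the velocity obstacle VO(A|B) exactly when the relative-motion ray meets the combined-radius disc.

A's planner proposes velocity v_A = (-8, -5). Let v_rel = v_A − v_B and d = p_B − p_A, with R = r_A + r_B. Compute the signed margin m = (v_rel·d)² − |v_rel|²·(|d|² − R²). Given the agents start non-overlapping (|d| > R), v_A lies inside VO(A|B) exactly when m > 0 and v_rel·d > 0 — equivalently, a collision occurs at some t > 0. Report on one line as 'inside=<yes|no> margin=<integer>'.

d = (-10, -7),  |d|² = 149;  R = 5+6 = 11,  c = 149−11² = 28
v_rel = (-10, -12),  |v_rel|² = 244;  v_rel·d = (-10)·(-10) + (-12)·(-7) = 184
244·t² − 368·t + 28 = 0  ⇒  m = 184² − 244·28 = 27024
m = 27024 > 0,  v_rel·d = 184 > 0  ⇒  inside

inside=yes margin=27024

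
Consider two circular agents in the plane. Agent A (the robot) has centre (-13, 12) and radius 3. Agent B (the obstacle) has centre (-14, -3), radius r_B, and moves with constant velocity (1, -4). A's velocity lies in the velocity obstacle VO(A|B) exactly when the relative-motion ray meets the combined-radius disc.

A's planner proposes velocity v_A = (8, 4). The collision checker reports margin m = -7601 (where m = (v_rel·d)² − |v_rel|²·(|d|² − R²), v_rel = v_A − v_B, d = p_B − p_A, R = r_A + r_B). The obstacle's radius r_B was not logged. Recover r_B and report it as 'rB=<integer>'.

m = -7601
d = (-1, -15);  v_rel = (7, 8),  |v_rel|² = 113
v_rel×d = (7)·(-15) − (8)·(-1) = -97
since m = R²·113 − (-97)²:  R² = (9409 + -7601) / 113 = 16
R = √16 = 4  ⇒  r_B = 4 − 3 = 1

rB=1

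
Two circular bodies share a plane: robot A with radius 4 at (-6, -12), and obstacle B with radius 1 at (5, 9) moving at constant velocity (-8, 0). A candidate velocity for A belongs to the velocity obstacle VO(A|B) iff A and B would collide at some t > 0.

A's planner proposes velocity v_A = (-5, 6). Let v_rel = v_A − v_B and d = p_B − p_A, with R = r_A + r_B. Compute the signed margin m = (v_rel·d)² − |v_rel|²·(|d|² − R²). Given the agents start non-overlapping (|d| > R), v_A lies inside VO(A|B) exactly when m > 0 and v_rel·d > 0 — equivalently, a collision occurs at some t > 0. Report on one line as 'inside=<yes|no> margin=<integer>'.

d = (11, 21),  |d|² = 562;  R = 4+1 = 5,  c = 562−5² = 537
v_rel = (3, 6),  |v_rel|² = 45;  v_rel·d = (3)·(11) + (6)·(21) = 159
45·t² − 318·t + 537 = 0  ⇒  m = 159² − 45·537 = 1116
m = 1116 > 0,  v_rel·d = 159 > 0  ⇒  inside

inside=yes margin=1116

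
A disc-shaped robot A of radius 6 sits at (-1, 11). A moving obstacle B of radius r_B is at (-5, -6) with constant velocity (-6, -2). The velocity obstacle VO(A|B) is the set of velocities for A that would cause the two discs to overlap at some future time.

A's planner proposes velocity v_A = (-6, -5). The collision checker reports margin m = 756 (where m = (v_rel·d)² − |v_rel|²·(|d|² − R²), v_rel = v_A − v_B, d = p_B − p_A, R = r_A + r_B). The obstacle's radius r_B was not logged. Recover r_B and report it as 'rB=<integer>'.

m = 756
d = (-4, -17);  v_rel = (0, -3),  |v_rel|² = 9
v_rel×d = (0)·(-17) − (-3)·(-4) = -12
since m = R²·9 − (-12)²:  R² = (144 + 756) / 9 = 100
R = √100 = 10  ⇒  r_B = 10 − 6 = 4

rB=4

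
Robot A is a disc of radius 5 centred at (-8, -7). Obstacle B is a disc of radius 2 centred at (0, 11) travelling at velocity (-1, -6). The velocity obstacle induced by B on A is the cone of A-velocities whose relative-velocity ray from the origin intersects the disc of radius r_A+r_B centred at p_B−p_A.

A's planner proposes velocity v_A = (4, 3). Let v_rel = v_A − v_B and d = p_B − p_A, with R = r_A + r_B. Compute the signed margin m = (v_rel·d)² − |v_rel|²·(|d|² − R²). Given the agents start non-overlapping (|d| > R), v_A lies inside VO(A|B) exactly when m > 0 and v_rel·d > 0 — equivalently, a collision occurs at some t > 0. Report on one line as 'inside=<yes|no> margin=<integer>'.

d = (8, 18),  |d|² = 388;  R = 5+2 = 7,  c = 388−7² = 339
v_rel = (5, 9),  |v_rel|² = 106;  v_rel·d = (5)·(8) + (9)·(18) = 202
106·t² − 404·t + 339 = 0  ⇒  m = 202² − 106·339 = 4870
m = 4870 > 0,  v_rel·d = 202 > 0  ⇒  inside

inside=yes margin=4870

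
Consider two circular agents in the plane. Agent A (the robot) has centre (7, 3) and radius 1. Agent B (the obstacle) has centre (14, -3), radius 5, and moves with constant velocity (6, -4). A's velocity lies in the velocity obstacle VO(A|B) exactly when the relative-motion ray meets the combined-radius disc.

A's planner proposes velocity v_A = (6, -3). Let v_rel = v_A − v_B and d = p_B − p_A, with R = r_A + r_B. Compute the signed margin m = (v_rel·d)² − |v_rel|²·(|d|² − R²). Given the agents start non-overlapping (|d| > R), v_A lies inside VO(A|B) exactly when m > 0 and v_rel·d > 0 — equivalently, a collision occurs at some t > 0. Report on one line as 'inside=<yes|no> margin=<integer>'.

d = (7, -6),  |d|² = 85;  R = 1+5 = 6,  c = 85−6² = 49
v_rel = (0, 1),  |v_rel|² = 1;  v_rel·d = (0)·(7) + (1)·(-6) = -6
1·t² + 12·t + 49 = 0  ⇒  m = (-6)² − 1·49 = -13
m = -13 < 0,  v_rel·d = -6 < 0  ⇒  outside

inside=no margin=-13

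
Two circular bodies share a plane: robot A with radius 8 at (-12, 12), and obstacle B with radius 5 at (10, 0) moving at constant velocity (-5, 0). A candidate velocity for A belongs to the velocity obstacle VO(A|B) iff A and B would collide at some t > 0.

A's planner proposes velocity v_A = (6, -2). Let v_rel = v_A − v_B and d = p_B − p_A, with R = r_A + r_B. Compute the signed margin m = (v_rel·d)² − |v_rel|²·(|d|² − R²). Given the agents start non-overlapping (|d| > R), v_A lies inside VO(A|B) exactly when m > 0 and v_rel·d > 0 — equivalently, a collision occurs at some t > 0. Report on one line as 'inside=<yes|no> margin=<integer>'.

d = (22, -12),  |d|² = 628;  R = 8+5 = 13,  c = 628−13² = 459
v_rel = (11, -2),  |v_rel|² = 125;  v_rel·d = (11)·(22) + (-2)·(-12) = 266
125·t² − 532·t + 459 = 0  ⇒  m = 266² − 125·459 = 13381
m = 13381 > 0,  v_rel·d = 266 > 0  ⇒  inside

inside=yes margin=13381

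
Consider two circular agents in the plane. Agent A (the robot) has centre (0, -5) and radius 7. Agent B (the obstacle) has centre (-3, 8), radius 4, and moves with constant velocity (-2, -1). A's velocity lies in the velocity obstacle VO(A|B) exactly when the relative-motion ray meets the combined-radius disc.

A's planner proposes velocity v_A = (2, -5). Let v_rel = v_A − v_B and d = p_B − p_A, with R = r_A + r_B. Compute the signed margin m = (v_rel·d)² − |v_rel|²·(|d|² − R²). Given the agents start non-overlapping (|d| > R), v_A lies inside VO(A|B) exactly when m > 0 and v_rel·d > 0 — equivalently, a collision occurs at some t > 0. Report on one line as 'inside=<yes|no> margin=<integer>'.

d = (-3, 13),  |d|² = 178;  R = 7+4 = 11,  c = 178−11² = 57
v_rel = (4, -4),  |v_rel|² = 32;  v_rel·d = (4)·(-3) + (-4)·(13) = -64
32·t² + 128·t + 57 = 0  ⇒  m = (-64)² − 32·57 = 2272
m = 2272 > 0,  v_rel·d = -64 < 0  ⇒  outside

inside=no margin=2272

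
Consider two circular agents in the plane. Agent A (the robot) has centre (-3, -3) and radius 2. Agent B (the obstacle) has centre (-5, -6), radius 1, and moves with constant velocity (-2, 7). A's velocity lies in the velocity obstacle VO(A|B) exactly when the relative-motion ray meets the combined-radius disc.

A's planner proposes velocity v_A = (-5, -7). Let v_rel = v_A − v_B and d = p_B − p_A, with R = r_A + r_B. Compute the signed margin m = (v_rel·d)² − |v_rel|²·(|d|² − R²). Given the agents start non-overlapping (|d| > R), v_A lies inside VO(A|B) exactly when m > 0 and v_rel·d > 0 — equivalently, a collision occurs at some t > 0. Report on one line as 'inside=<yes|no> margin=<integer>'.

d = (-2, -3),  |d|² = 13;  R = 2+1 = 3,  c = 13−3² = 4
v_rel = (-3, -14),  |v_rel|² = 205;  v_rel·d = (-3)·(-2) + (-14)·(-3) = 48
205·t² − 96·t + 4 = 0  ⇒  m = 48² − 205·4 = 1484
m = 1484 > 0,  v_rel·d = 48 > 0  ⇒  inside

inside=yes margin=1484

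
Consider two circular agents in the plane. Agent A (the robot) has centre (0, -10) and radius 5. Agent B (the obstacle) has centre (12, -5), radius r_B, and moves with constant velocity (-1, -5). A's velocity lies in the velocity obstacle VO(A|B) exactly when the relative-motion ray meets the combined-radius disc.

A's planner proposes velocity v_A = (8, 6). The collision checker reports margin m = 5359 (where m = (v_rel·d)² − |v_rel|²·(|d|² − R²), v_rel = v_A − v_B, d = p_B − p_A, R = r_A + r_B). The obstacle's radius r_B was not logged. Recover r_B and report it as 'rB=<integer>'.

m = 5359
d = (12, 5);  v_rel = (9, 11),  |v_rel|² = 202
v_rel×d = (9)·(5) − (11)·(12) = -87
since m = R²·202 − (-87)²:  R² = (7569 + 5359) / 202 = 64
R = √64 = 8  ⇒  r_B = 8 − 5 = 3

rB=3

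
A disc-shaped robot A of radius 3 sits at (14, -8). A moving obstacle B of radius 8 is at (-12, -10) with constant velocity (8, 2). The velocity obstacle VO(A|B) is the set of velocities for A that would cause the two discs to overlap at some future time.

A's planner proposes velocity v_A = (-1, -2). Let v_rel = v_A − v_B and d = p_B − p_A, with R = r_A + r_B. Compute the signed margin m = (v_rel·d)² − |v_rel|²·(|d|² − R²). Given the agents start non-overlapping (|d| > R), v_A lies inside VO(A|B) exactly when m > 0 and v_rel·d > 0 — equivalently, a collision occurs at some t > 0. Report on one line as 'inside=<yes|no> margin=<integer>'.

d = (-26, -2),  |d|² = 680;  R = 3+8 = 11,  c = 680−11² = 559
v_rel = (-9, -4),  |v_rel|² = 97;  v_rel·d = (-9)·(-26) + (-4)·(-2) = 242
97·t² − 484·t + 559 = 0  ⇒  m = 242² − 97·559 = 4341
m = 4341 > 0,  v_rel·d = 242 > 0  ⇒  inside

inside=yes margin=4341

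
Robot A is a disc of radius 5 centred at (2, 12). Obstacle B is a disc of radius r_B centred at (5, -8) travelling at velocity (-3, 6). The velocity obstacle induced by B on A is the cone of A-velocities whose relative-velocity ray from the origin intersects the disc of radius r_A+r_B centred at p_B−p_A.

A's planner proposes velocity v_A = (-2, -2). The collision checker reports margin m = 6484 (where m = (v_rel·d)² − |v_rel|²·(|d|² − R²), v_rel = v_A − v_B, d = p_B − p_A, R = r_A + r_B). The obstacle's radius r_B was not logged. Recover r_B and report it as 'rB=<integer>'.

m = 6484
d = (3, -20);  v_rel = (1, -8),  |v_rel|² = 65
v_rel×d = (1)·(-20) − (-8)·(3) = 4
since m = R²·65 − 4²:  R² = (16 + 6484) / 65 = 100
R = √100 = 10  ⇒  r_B = 10 − 5 = 5

rB=5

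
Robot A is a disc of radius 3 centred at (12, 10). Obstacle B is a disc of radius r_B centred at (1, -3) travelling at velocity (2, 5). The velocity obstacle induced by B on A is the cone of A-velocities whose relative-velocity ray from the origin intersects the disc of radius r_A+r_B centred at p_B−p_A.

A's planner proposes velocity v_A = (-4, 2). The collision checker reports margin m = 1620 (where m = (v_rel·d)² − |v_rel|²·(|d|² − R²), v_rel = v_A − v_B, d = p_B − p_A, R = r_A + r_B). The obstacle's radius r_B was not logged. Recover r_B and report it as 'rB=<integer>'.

m = 1620
d = (-11, -13);  v_rel = (-6, -3),  |v_rel|² = 45
v_rel×d = (-6)·(-13) − (-3)·(-11) = 45
since m = R²·45 − 45²:  R² = (2025 + 1620) / 45 = 81
R = √81 = 9  ⇒  r_B = 9 − 3 = 6

rB=6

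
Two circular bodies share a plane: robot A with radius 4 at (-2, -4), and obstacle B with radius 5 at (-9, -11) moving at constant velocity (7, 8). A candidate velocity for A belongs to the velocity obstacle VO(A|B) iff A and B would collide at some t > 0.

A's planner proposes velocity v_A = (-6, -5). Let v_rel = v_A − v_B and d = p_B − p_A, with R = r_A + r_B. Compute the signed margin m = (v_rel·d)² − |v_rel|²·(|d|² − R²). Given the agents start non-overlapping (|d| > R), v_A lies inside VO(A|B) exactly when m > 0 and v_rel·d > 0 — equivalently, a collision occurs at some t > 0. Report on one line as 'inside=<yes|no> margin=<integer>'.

d = (-7, -7),  |d|² = 98;  R = 4+5 = 9,  c = 98−9² = 17
v_rel = (-13, -13),  |v_rel|² = 338;  v_rel·d = (-13)·(-7) + (-13)·(-7) = 182
338·t² − 364·t + 17 = 0  ⇒  m = 182² − 338·17 = 27378
m = 27378 > 0,  v_rel·d = 182 > 0  ⇒  inside

inside=yes margin=27378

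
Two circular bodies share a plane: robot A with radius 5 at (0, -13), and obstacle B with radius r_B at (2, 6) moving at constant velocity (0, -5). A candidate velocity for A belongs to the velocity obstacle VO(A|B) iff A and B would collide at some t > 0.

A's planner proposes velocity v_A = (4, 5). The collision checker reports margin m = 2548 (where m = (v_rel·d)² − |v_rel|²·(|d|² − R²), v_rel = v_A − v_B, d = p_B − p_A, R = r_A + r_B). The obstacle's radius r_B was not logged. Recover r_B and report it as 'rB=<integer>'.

m = 2548
d = (2, 19);  v_rel = (4, 10),  |v_rel|² = 116
v_rel×d = (4)·(19) − (10)·(2) = 56
since m = R²·116 − 56²:  R² = (3136 + 2548) / 116 = 49
R = √49 = 7  ⇒  r_B = 7 − 5 = 2

rB=2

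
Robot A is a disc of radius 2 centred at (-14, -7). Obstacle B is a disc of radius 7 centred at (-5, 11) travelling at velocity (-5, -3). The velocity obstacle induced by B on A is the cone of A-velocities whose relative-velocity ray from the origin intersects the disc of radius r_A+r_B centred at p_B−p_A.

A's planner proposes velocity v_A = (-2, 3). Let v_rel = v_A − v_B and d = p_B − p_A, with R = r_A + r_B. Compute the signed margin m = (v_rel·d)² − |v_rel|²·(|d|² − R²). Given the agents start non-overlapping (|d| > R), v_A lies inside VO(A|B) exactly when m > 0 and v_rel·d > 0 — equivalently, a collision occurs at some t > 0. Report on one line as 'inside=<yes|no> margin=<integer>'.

d = (9, 18),  |d|² = 405;  R = 2+7 = 9,  c = 405−9² = 324
v_rel = (3, 6),  |v_rel|² = 45;  v_rel·d = (3)·(9) + (6)·(18) = 135
45·t² − 270·t + 324 = 0  ⇒  m = 135² − 45·324 = 3645
m = 3645 > 0,  v_rel·d = 135 > 0  ⇒  inside

inside=yes margin=3645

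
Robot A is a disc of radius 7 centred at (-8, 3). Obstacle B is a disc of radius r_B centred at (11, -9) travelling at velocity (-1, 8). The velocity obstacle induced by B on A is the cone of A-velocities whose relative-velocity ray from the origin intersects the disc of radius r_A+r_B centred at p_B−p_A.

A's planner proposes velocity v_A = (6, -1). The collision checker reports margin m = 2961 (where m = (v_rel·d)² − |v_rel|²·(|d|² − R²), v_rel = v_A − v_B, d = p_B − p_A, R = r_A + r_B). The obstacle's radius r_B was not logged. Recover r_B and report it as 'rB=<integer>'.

m = 2961
d = (19, -12);  v_rel = (7, -9),  |v_rel|² = 130
v_rel×d = (7)·(-12) − (-9)·(19) = 87
since m = R²·130 − 87²:  R² = (7569 + 2961) / 130 = 81
R = √81 = 9  ⇒  r_B = 9 − 7 = 2

rB=2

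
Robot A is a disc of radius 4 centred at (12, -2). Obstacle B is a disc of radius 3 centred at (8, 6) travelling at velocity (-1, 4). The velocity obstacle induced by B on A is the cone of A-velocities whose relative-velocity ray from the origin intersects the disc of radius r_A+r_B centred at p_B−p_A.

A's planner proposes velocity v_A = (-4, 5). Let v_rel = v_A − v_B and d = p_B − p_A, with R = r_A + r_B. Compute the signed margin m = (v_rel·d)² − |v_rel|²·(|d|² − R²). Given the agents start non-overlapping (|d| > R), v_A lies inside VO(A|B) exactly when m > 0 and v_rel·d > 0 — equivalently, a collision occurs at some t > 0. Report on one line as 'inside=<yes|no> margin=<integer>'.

d = (-4, 8),  |d|² = 80;  R = 4+3 = 7,  c = 80−7² = 31
v_rel = (-3, 1),  |v_rel|² = 10;  v_rel·d = (-3)·(-4) + (1)·(8) = 20
10·t² − 40·t + 31 = 0  ⇒  m = 20² − 10·31 = 90
m = 90 > 0,  v_rel·d = 20 > 0  ⇒  inside

inside=yes margin=90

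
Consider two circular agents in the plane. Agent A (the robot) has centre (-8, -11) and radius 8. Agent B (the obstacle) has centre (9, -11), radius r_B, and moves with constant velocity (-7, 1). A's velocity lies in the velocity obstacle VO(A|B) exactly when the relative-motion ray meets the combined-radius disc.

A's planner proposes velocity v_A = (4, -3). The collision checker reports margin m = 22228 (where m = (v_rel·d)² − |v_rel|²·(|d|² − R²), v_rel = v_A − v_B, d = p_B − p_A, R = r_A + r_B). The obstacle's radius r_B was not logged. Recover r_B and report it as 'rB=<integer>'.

m = 22228
d = (17, 0);  v_rel = (11, -4),  |v_rel|² = 137
v_rel×d = (11)·(0) − (-4)·(17) = 68
since m = R²·137 − 68²:  R² = (4624 + 22228) / 137 = 196
R = √196 = 14  ⇒  r_B = 14 − 8 = 6

rB=6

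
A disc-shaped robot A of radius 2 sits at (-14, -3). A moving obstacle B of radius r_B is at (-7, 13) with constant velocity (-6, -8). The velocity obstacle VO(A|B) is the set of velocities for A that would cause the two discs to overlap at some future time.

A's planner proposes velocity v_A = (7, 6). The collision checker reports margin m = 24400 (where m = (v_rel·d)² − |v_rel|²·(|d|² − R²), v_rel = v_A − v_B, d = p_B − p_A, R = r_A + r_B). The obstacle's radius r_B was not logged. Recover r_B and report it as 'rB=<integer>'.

m = 24400
d = (7, 16);  v_rel = (13, 14),  |v_rel|² = 365
v_rel×d = (13)·(16) − (14)·(7) = 110
since m = R²·365 − 110²:  R² = (12100 + 24400) / 365 = 100
R = √100 = 10  ⇒  r_B = 10 − 2 = 8

rB=8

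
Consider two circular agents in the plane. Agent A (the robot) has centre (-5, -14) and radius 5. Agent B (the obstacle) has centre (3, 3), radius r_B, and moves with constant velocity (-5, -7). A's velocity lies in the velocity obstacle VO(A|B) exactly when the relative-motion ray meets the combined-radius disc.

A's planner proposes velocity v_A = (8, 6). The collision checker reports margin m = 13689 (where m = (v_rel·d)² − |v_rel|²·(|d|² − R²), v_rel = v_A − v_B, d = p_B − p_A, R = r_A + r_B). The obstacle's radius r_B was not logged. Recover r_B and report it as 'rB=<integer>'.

m = 13689
d = (8, 17);  v_rel = (13, 13),  |v_rel|² = 338
v_rel×d = (13)·(17) − (13)·(8) = 117
since m = R²·338 − 117²:  R² = (13689 + 13689) / 338 = 81
R = √81 = 9  ⇒  r_B = 9 − 5 = 4

rB=4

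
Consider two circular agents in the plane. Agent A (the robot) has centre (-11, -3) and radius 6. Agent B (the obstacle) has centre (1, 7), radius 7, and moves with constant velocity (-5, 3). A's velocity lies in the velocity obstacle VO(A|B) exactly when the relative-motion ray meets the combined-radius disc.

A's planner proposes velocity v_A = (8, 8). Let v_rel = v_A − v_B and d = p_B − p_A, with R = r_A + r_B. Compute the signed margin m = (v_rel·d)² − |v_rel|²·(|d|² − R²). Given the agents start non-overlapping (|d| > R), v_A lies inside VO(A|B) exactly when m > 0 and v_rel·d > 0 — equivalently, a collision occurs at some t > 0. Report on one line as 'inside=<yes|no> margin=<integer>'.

d = (12, 10),  |d|² = 244;  R = 6+7 = 13,  c = 244−13² = 75
v_rel = (13, 5),  |v_rel|² = 194;  v_rel·d = (13)·(12) + (5)·(10) = 206
194·t² − 412·t + 75 = 0  ⇒  m = 206² − 194·75 = 27886
m = 27886 > 0,  v_rel·d = 206 > 0  ⇒  inside

inside=yes margin=27886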